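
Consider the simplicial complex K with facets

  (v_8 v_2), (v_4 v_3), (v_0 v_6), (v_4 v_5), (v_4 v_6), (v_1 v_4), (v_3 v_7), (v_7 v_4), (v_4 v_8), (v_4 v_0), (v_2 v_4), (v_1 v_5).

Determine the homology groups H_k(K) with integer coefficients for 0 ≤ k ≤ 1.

H_0 = Z,  H_1 = Z^4.

We work with the vertex ordering v_0 < v_1 < v_2 < v_3 < v_4 < v_5 < v_6 < v_7 < v_8. The simplices of K, each written with vertices in increasing order, are:

  0-simplices (9): [v_0], [v_1], [v_2], [v_3], [v_4], [v_5], [v_6], [v_7], [v_8]
  1-simplices (12): [v_0,v_4], [v_0,v_6], [v_1,v_4], [v_1,v_5], [v_2,v_4], [v_2,v_8], [v_3,v_4], [v_3,v_7], [v_4,v_5], [v_4,v_6], [v_4,v_7], [v_4,v_8]

giving chain groups C_0 ≅ Z^9, C_1 ≅ Z^12.

The boundary map ∂_1: C_1 → C_0 maps an edge to its endpoints' difference, ∂[p,q] = q − p.
As a 9×12 matrix over Z this has rank 8, with invariant factors (1,1,1,1,1,1,1,1).

Reading off H_k = ker ∂_k / im ∂_{k+1}:

  H_0: rank C_0 − rank ∂_1 = 9 − 8 = 1, and the invariant factors of ∂_1 are all 1, so H_0 ≅ Z.
  H_1: rank ker ∂_1 − rank ∂_2 = (12 − 8) − 0 = 4, and there is no ∂_2, so H_1 ≅ Z^4.

As a check, the Euler characteristic is 9 − 12 = -3, which agrees with 1 − 4 = -3.
(K is a triangulation of a wedge of 4 circles.)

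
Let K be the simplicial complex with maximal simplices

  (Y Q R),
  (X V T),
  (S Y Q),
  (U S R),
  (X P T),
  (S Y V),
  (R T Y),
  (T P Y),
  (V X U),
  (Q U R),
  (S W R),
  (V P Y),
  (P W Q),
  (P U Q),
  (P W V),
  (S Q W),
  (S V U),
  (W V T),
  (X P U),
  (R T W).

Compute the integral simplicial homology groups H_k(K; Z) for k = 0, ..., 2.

K has 10 vertices, 30 edges, 20 triangles.
rank ∂_0 = 0, rank ∂_1 = 9 ⇒ b_0 = 10 − 0 − 9 = 1; all invariant factors of ∂_1 are 1 so no torsion. So H_0 ≅ Z.
rank ∂_1 = 9, rank ∂_2 = 20 ⇒ b_1 = 30 − 9 − 20 = 1; ∂_2 has invariant factor(s) [2] giving torsion. So H_1 ≅ Z ⊕ Z/2.
rank ∂_2 = 20, rank ∂_3 = 0 ⇒ b_2 = 20 − 20 − 0 = 0. So H_2 ≅ 0.

H_0 = Z,  H_1 = Z ⊕ Z/2,  H_2 = 0.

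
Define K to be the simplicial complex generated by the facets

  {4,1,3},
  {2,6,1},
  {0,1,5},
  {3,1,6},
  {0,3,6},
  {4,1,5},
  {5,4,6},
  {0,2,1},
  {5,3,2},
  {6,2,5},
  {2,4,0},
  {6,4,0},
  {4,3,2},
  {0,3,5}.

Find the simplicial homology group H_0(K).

Order the vertices as 0 < 1 < 2 < 3 < 4 < 5 < 6. Listing each simplex with vertices in this order, K has dimension 2 with simplices:

  0-simplices (7): [0], [1], [2], [3], [4], [5], [6]
  1-simplices (21): [0,1], [0,2], [0,3], [0,4], [0,5], [0,6], [1,2], [1,3], [1,4], [1,5], [1,6], [2,3], [2,4], [2,5], [2,6], [3,4], [3,5], [3,6], [4,5], [4,6], [5,6]
  2-simplices (14): [0,1,2], [0,1,5], [0,2,4], [0,3,5], [0,3,6], [0,4,6], [1,2,6], [1,3,4], [1,3,6], [1,4,5], [2,3,4], [2,3,5], [2,5,6], [4,5,6]

Hence C_0 ≅ Z^7, C_1 ≅ Z^21, C_2 ≅ Z^14.

The boundary map ∂_1: C_1 → C_0 is given by ∂[p,q] = [q] − [p]. For instance
  ∂[1,4] = [4] − [1].
The 7×21 boundary matrix has rank 6 and Smith normal form diag(1,1,1,1,1,1).

The boundary map ∂_2: C_2 → C_1 acts by ∂[p,q,r] = [q,r] − [p,r] + [p,q]. For instance
  ∂[0,2,4] = [2,4] − [0,4] + [0,2],
  ∂[2,3,4] = [3,4] − [2,4] + [2,3].
The 21×14 boundary matrix has rank 13 and Smith normal form diag(1,1,1,1,1,1,1,1,1,1,1,1,1).

From H_k ≅ ker(∂_k) / im(∂_{k+1}) we obtain:

  H_0: rank C_0 − rank ∂_1 = 7 − 6 = 1, and the invariant factors of ∂_1 are all 1, so H_0 = Z.

H_0 = Z.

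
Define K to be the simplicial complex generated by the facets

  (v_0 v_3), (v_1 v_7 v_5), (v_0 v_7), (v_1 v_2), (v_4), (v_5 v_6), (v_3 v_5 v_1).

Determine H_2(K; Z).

H_2 = 0.

Take the total order v_0 < v_1 < v_2 < v_3 < v_4 < v_5 < v_6 < v_7 on the vertex set. Then K (dimension 2) consists of the simplices:

  0-simplices (8): [v_0], [v_1], [v_2], [v_3], [v_4], [v_5], [v_6], [v_7]
  1-simplices (9): [v_0,v_3], [v_0,v_7], [v_1,v_2], [v_1,v_3], [v_1,v_5], [v_1,v_7], [v_3,v_5], [v_5,v_6], [v_5,v_7]
  2-simplices (2): [v_1,v_3,v_5], [v_1,v_5,v_7]

so the chain groups are C_0 ≅ Z^8, C_1 ≅ Z^9, C_2 ≅ Z^2.

The boundary map ∂_1: C_1 → C_0 sends each edge [p,q] (with p < q) to q − p. For instance
  ∂[v_5,v_6] = [v_6] − [v_5].
As a 8×9 matrix over Z this has rank 6, with invariant factors (1,1,1,1,1,1).

Boundary ∂_2: C_2 → C_1 sends each 2-simplex [p,q,r] to [q,r] − [p,r] + [p,q]. For instance
  ∂[v_1,v_5,v_7] = [v_5,v_7] − [v_1,v_7] + [v_1,v_5],
  ∂[v_1,v_3,v_5] = [v_3,v_5] − [v_1,v_5] + [v_1,v_3].
This gives a 9×2 integer matrix of rank 2; reducing to Smith normal form yields diagonal entries (1,1).

Now H_k = ker ∂_k / im ∂_{k+1}, so:

  H_2: rank ker ∂_2 − rank ∂_3 = (2 − 2) − 0 = 0, and there is no ∂_3, so H_2 ≅ 0.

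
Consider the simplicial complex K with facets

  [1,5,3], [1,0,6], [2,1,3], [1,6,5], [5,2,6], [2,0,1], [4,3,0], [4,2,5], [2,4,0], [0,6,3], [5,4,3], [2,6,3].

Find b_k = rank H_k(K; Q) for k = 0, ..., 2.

We work with the vertex ordering 0 < 1 < 2 < 3 < 4 < 5 < 6. The simplices of K, each written with vertices in increasing order, are:

  0-simplices (7): [0], [1], [2], [3], [4], [5], [6]
  1-simplices (18): [0,1], [0,2], [0,3], [0,4], [0,6], [1,2], [1,3], [1,5], [1,6], [2,3], [2,4], [2,5], [2,6], [3,4], [3,5], [3,6], [4,5], [5,6]
  2-simplices (12): [0,1,2], [0,1,6], [0,2,4], [0,3,4], [0,3,6], [1,2,3], [1,3,5], [1,5,6], [2,3,6], [2,4,5], [2,5,6], [3,4,5]

Hence C_0 ≅ Z^7, C_1 ≅ Z^18, C_2 ≅ Z^12.

∂_1: C_1 → C_0 maps an edge to its endpoints' difference, ∂[p,q] = q − p. For instance
  ∂[2,3] = [3] − [2].
This gives a 7×18 integer matrix of rank 6; reducing to Smith normal form yields diagonal entries (1,1,1,1,1,1).

∂_2: C_2 → C_1 maps a triangle to the signed sum of its edges. For instance
  ∂[0,1,2] = [1,2] − [0,2] + [0,1],
  ∂[2,3,6] = [3,6] − [2,6] + [2,3].
The 18×12 boundary matrix has rank 12 and Smith normal form diag(1,1,1,1,1,1,1,1,1,1,1,2).

Now H_k = ker ∂_k / im ∂_{k+1}, so:

  H_0: rank C_0 − rank ∂_1 = 7 − 6 = 1, and the invariant factors of ∂_1 are all 1, so H_0 = Z.
  H_1: rank ker ∂_1 − rank ∂_2 = (18 − 6) − 12 = 0, and ∂_2 has invariant factor 2 > 1, so H_1 = Z/2Z.
  H_2: rank ker ∂_2 − rank ∂_3 = (12 − 12) − 0 = 0, and there is no ∂_3, so H_2 = 0.

(K is a triangulation of the real projective plane RP^2.)

Hence the Betti numbers are b_0 = 1, b_1 = 0, b_2 = 0.

b_0 = 1, b_1 = 0, b_2 = 0.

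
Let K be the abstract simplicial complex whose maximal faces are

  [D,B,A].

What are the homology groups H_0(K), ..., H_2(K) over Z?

H_0 = Z,  H_1 = 0,  H_2 = 0.

Take the total order A < B < D on the vertex set. Then K (dimension 2) consists of the simplices:

  0-simplices (3): A, B, D
  1-simplices (3): AB, AD, BD
  2-simplices (1): ABD

so the chain groups are C_0 ≅ Z^3, C_1 ≅ Z^3, C_2 ≅ Z^1.

∂_1: C_1 → C_0 maps an edge to its endpoints' difference, ∂[p,q] = q − p.
This gives a 3×3 integer matrix of rank 2; reducing to Smith normal form yields diagonal entries (1,1).

∂_2: C_2 → C_1 sends each 2-simplex [p,q,r] to [q,r] − [p,r] + [p,q]. For instance
  ∂ABD = BD − AD + AB.
The 3×1 boundary matrix has rank 1 and Smith normal form diag(1).

Reading off H_k = ker ∂_k / im ∂_{k+1}:

  H_0: rank C_0 − rank ∂_1 = 3 − 2 = 1, and the invariant factors of ∂_1 are all 1, so H_0 = Z.
  H_1: rank ker ∂_1 − rank ∂_2 = (3 − 2) − 1 = 0, and the invariant factors of ∂_2 are all 1, so H_1 = 0.
  H_2: rank ker ∂_2 − rank ∂_3 = (1 − 1) − 0 = 0, and there is no ∂_3, so H_2 = 0.

(K is a triangulation of the 2-simplex.)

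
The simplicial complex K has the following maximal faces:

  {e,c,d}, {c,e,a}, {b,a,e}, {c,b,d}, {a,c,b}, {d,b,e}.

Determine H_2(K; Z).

K has 5 vertices, 9 edges, 6 triangles.
rank ∂_2 = 5, rank ∂_3 = 0 ⇒ b_2 = 6 − 5 − 0 = 1. So H_2 ≅ Z.

H_2 ≅ Z.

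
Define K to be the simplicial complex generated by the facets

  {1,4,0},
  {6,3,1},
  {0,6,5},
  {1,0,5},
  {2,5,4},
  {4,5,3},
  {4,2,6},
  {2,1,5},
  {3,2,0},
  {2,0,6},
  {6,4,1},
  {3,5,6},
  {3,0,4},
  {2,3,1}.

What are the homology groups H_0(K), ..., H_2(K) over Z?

Fix the vertex order 0 < 1 < 2 < 3 < 4 < 5 < 6 and write every simplex with vertices in increasing order. Then dim K = 2 and the simplices of K are:

  0-simplices (7): [0], [1], [2], [3], [4], [5], [6]
  1-simplices (21): [0,1], [0,2], [0,3], [0,4], [0,5], [0,6], [1,2], [1,3], [1,4], [1,5], [1,6], [2,3], [2,4], [2,5], [2,6], [3,4], [3,5], [3,6], [4,5], [4,6], [5,6]
  2-simplices (14): [0,1,4], [0,1,5], [0,2,3], [0,2,6], [0,3,4], [0,5,6], [1,2,3], [1,2,5], [1,3,6], [1,4,6], [2,4,5], [2,4,6], [3,4,5], [3,5,6]

giving chain groups C_0 ≅ Z^7, C_1 ≅ Z^21, C_2 ≅ Z^14.

∂_1: C_1 → C_0 sends each edge [p,q] (with p < q) to q − p. For instance
  ∂[0,2] = [2] − [0].
As a 7×21 matrix over Z this has rank 6, with invariant factors (1,1,1,1,1,1).

The boundary map ∂_2: C_2 → C_1 sends each 2-simplex [p,q,r] to [q,r] − [p,r] + [p,q]. For instance
  ∂[3,5,6] = [5,6] − [3,6] + [3,5],
  ∂[1,4,6] = [4,6] − [1,6] + [1,4].
As a 21×14 matrix over Z this has rank 13, with invariant factors (1,1,1,1,1,1,1,1,1,1,1,1,1).

Now H_k = ker ∂_k / im ∂_{k+1}, so:

  H_0: rank C_0 − rank ∂_1 = 7 − 6 = 1, and the invariant factors of ∂_1 are all 1, so H_0 = Z.
  H_1: rank ker ∂_1 − rank ∂_2 = (21 − 6) − 13 = 2, and the invariant factors of ∂_2 are all 1, so H_1 = Z^2.
  H_2: rank ker ∂_2 − rank ∂_3 = (14 − 13) − 0 = 1, and there is no ∂_3, so H_2 = Z.

As a check, the Euler characteristic is 7 − 21 + 14 = 0, which agrees with 1 − 2 + 1 = 0.

H_0 = Z,  H_1 = Z^2,  H_2 = Z.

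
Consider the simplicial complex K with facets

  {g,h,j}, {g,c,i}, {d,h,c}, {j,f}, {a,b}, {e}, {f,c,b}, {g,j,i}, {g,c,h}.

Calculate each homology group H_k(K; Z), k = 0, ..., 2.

H_0 = Z^2,  H_1 = Z,  H_2 = 0.

K has 10 vertices, 15 edges, 6 triangles.
rank ∂_0 = 0, rank ∂_1 = 8 ⇒ b_0 = 10 − 0 − 8 = 2; all invariant factors of ∂_1 are 1 so no torsion. So H_0 = Z^2.
rank ∂_1 = 8, rank ∂_2 = 6 ⇒ b_1 = 15 − 8 − 6 = 1; all invariant factors of ∂_2 are 1 so no torsion. So H_1 = Z.
rank ∂_2 = 6, rank ∂_3 = 0 ⇒ b_2 = 6 − 6 − 0 = 0. So H_2 = 0.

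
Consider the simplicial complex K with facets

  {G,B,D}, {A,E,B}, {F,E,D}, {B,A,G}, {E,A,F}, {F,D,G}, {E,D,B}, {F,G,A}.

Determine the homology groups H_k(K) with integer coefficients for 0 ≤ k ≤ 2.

Take the total order A < B < D < E < F < G on the vertex set. Then K (dimension 2) consists of the simplices:

  0-simplices (6): A, B, D, E, F, G
  1-simplices (12): AB, AE, AF, AG, BD, BE, BG, DE, DF, DG, EF, FG
  2-simplices (8): ABE, ABG, AEF, AFG, BDE, BDG, DEF, DFG

so the chain groups are C_0 ≅ Z^6, C_1 ≅ Z^12, C_2 ≅ Z^8.

∂_1: C_1 → C_0 maps an edge to its endpoints' difference, ∂[p,q] = q − p.
The 6×12 boundary matrix has rank 5 and Smith normal form diag(1,1,1,1,1).

The boundary map ∂_2: C_2 → C_1 maps a triangle to the signed sum of its edges. For instance
  ∂AEF = EF − AF + AE,
  ∂BDE = DE − BE + BD.
The 12×8 boundary matrix has rank 7 and Smith normal form diag(1,1,1,1,1,1,1).

Reading off H_k = ker ∂_k / im ∂_{k+1}:

  H_0: rank C_0 − rank ∂_1 = 6 − 5 = 1, and the invariant factors of ∂_1 are all 1, so H_0 = Z.
  H_1: rank ker ∂_1 − rank ∂_2 = (12 − 5) − 7 = 0, and the invariant factors of ∂_2 are all 1, so H_1 = 0.
  H_2: rank ker ∂_2 − rank ∂_3 = (8 − 7) − 0 = 1, and there is no ∂_3, so H_2 = Z.

As a check, the Euler characteristic is 6 − 12 + 8 = 2, which agrees with 1 − 0 + 1 = 2.

H_0 ≅ Z,  H_1 = 0,  H_2 ≅ Z.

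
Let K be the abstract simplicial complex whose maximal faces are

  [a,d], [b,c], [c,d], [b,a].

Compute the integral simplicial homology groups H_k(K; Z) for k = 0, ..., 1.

Order the vertices as a < b < c < d. Listing each simplex with vertices in this order, K has dimension 1 with simplices:

  0-simplices (4): a, b, c, d
  1-simplices (4): ab, ad, bc, cd

giving chain groups C_0 ≅ Z^4, C_1 ≅ Z^4.

Boundary ∂_1: C_1 → C_0 maps an edge to its endpoints' difference, ∂[p,q] = q − p.
The 4×4 boundary matrix has rank 3 and Smith normal form diag(1,1,1).

Reading off H_k = ker ∂_k / im ∂_{k+1}:

  H_0: rank C_0 − rank ∂_1 = 4 − 3 = 1, and the invariant factors of ∂_1 are all 1, so H_0 = Z.
  H_1: rank ker ∂_1 − rank ∂_2 = (4 − 3) − 0 = 1, and there is no ∂_2, so H_1 = Z.

(K is a triangulation of the circle S^1.)

H_0 = Z,  H_1 = Z.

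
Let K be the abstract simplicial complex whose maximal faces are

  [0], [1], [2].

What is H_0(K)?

H_0 ≅ Z^3.

Order the vertices as 0 < 1 < 2. Listing each simplex with vertices in this order, K has dimension 0 with simplices:

  0-simplices (3): [0], [1], [2]

so the chain groups are C_0 ≅ Z^3.

Computing H_k = (kernel of ∂_k) / (image of ∂_{k+1}):

  H_0: rank C_0 − rank ∂_1 = 3 − 0 = 3, and there is no ∂_1, so H_0 = Z^3.

(K is a triangulation of a set of 3 points.)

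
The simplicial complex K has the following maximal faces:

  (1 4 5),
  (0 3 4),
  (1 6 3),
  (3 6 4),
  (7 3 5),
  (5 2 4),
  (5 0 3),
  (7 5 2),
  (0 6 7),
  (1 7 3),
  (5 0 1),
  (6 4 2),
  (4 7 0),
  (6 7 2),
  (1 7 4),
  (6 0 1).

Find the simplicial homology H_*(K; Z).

Fix the vertex order 0 < 1 < 2 < 3 < 4 < 5 < 6 < 7 and write every simplex with vertices in increasing order. Then dim K = 2 and the simplices of K are:

  0-simplices (8): [0], [1], [2], [3], [4], [5], [6], [7]
  1-simplices (24): (24 of them)
  2-simplices (16): [0,1,5], [0,1,6], [0,3,4], [0,3,5], [0,4,7], [0,6,7], [1,3,6], [1,3,7], [1,4,5], [1,4,7], [2,4,5], [2,4,6], [2,5,7], [2,6,7], [3,4,6], [3,5,7]

giving chain groups C_0 ≅ Z^8, C_1 ≅ Z^24, C_2 ≅ Z^16.

The boundary map ∂_1: C_1 → C_0 sends each edge [p,q] (with p < q) to q − p.
As a 8×24 matrix over Z this has rank 7, with invariant factors (1,1,1,1,1,1,1).

∂_2: C_2 → C_1 sends each 2-simplex [p,q,r] to [q,r] − [p,r] + [p,q]. For instance
  ∂[0,1,5] = [1,5] − [0,5] + [0,1],
  ∂[1,3,6] = [3,6] − [1,6] + [1,3].
The 24×16 boundary matrix has rank 15 and Smith normal form diag(1,1,1,1,1,1,1,1,1,1,1,1,1,1,1).

Computing H_k = (kernel of ∂_k) / (image of ∂_{k+1}):

  H_0: rank C_0 − rank ∂_1 = 8 − 7 = 1, and the invariant factors of ∂_1 are all 1, so H_0 = Z.
  H_1: rank ker ∂_1 − rank ∂_2 = (24 − 7) − 15 = 2, and the invariant factors of ∂_2 are all 1, so H_1 = Z^2.
  H_2: rank ker ∂_2 − rank ∂_3 = (16 − 15) − 0 = 1, and there is no ∂_3, so H_2 = Z.

H_0 = Z,  H_1 = Z^2,  H_2 = Z.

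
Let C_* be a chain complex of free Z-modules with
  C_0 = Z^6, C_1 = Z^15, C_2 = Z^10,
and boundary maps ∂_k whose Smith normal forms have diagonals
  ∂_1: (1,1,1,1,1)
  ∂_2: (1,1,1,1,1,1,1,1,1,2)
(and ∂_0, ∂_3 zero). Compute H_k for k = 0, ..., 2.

H_0 ≅ Z,  H_1 ≅ Z/2Z,  H_2 = 0.

H_0: b_0 = 6 − 0 − 5 = 1; torsion from ∂_1 factors > 1: none. So H_0 ≅ Z.
H_1: b_1 = 15 − 5 − 10 = 0; torsion from ∂_2 factors > 1: [2]. So H_1 ≅ Z/2Z.
H_2: b_2 = 10 − 10 − 0 = 0; torsion from ∂_3 factors > 1: none. So H_2 ≅ 0.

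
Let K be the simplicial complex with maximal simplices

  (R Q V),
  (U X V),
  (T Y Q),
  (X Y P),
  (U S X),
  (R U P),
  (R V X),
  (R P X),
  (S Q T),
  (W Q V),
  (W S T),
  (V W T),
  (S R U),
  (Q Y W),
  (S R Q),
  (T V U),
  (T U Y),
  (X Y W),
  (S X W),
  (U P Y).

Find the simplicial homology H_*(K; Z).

H_0 ≅ Z,  H_1 ≅ Z ⊕ Z_2,  H_2 = 0.

Fix the vertex order P < Q < R < S < T < U < V < W < X < Y and write every simplex with vertices in increasing order. Then dim K = 2 and the simplices of K are:

  0-simplices (10): P, Q, R, S, T, U, V, W, X, Y
  1-simplices (30): PR, PU, PX, PY, QR, QS, QT, QV, QW, QY, RS, RU, RV, RX, ST, SU, SW, SX, TU, TV, TW, TY, UV, UX, UY, VW, VX, WX, WY, XY
  2-simplices (20): PRU, PRX, PUY, PXY, QRS, QRV, QST, QTY, QVW, QWY, RSU, RVX, STW, SUX, SWX, TUV, TUY, TVW, UVX, WXY

Hence C_0 ≅ Z^10, C_1 ≅ Z^30, C_2 ≅ Z^20.

The boundary map ∂_1: C_1 → C_0 maps an edge to its endpoints' difference, ∂[p,q] = q − p.
This gives a 10×30 integer matrix of rank 9; reducing to Smith normal form yields diagonal entries (1,1,1,1,1,1,1,1,1).

The boundary map ∂_2: C_2 → C_1 acts by ∂[p,q,r] = [q,r] − [p,r] + [p,q]. For instance
  ∂PUY = UY − PY + PU,
  ∂SWX = WX − SX + SW.
As a 30×20 matrix over Z this has rank 20, with invariant factors (1,1,1,1,1,1,1,1,1,1,1,1,1,1,1,1,1,1,1,2).

Reading off H_k = ker ∂_k / im ∂_{k+1}:

  H_0: rank C_0 − rank ∂_1 = 10 − 9 = 1, and the invariant factors of ∂_1 are all 1, so H_0 ≅ Z.
  H_1: rank ker ∂_1 − rank ∂_2 = (30 − 9) − 20 = 1, and ∂_2 has invariant factor 2 > 1, so H_1 ≅ Z ⊕ Z_2.
  H_2: rank ker ∂_2 − rank ∂_3 = (20 − 20) − 0 = 0, and there is no ∂_3, so H_2 ≅ 0.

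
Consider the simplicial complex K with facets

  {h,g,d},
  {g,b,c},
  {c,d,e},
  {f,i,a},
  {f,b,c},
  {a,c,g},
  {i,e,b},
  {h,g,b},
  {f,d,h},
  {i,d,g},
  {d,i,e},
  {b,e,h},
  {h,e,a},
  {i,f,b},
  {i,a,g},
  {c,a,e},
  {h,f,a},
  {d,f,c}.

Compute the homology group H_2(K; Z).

H_2 = Z.

Take the total order a < b < c < d < e < f < g < h < i on the vertex set. Then K (dimension 2) consists of the simplices:

  0-simplices (9): a, b, c, d, e, f, g, h, i
  1-simplices (27): ac, ae, af, ag, ah, ai, bc, be, bf, bg, bh, bi, cd, ce, cf, cg, de, df, dg, dh, di, eh, ei, fh, fi, gh, gi
  2-simplices (18): ace, acg, aeh, afh, afi, agi, bcf, bcg, beh, bei, bfi, bgh, cde, cdf, dei, dfh, dgh, dgi

Hence C_0 ≅ Z^9, C_1 ≅ Z^27, C_2 ≅ Z^18.

The boundary map ∂_1: C_1 → C_0 maps an edge to its endpoints' difference, ∂[p,q] = q − p. For instance
  ∂bc = c − b.
As a 9×27 matrix over Z this has rank 8, with invariant factors (1,1,1,1,1,1,1,1).

Boundary ∂_2: C_2 → C_1 maps a triangle to the signed sum of its edges. For instance
  ∂beh = eh − bh + be,
  ∂cdf = df − cf + cd.
As a 27×18 matrix over Z this has rank 17, with invariant factors (1,1,1,1,1,1,1,1,1,1,1,1,1,1,1,1,1).

Now H_k = ker ∂_k / im ∂_{k+1}, so:

  H_2: rank ker ∂_2 − rank ∂_3 = (18 − 17) − 0 = 1, and there is no ∂_3, so H_2 ≅ Z.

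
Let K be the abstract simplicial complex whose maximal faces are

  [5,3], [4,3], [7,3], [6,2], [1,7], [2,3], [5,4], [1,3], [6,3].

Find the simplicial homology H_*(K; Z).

H_0 ≅ Z,  H_1 ≅ Z^3.

K has 7 vertices, 9 edges.
rank ∂_0 = 0, rank ∂_1 = 6 ⇒ b_0 = 7 − 0 − 6 = 1; all invariant factors of ∂_1 are 1 so no torsion. So H_0 ≅ Z.
rank ∂_1 = 6, rank ∂_2 = 0 ⇒ b_1 = 9 − 6 − 0 = 3. So H_1 ≅ Z^3.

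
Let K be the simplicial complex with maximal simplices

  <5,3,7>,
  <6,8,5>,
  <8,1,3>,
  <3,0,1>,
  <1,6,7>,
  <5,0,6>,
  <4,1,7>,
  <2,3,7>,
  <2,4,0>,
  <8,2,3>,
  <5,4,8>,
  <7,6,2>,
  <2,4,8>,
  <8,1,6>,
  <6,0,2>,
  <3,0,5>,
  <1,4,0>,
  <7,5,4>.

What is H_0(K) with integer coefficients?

We work with the vertex ordering 0 < 1 < 2 < 3 < 4 < 5 < 6 < 7 < 8. The simplices of K, each written with vertices in increasing order, are:

  0-simplices (9): [0], [1], [2], [3], [4], [5], [6], [7], [8]
  1-simplices (27): (27 of them)
  2-simplices (18): [0,1,3], [0,1,4], [0,2,4], [0,2,6], [0,3,5], [0,5,6], [1,3,8], [1,4,7], [1,6,7], [1,6,8], [2,3,7], [2,3,8], [2,4,8], [2,6,7], [3,5,7], [4,5,7], [4,5,8], [5,6,8]

Hence C_0 ≅ Z^9, C_1 ≅ Z^27, C_2 ≅ Z^18.

∂_1: C_1 → C_0 sends each edge [p,q] (with p < q) to q − p. For instance
  ∂[5,6] = [6] − [5].
The 9×27 boundary matrix has rank 8 and Smith normal form diag(1,1,1,1,1,1,1,1).

Boundary ∂_2: C_2 → C_1 maps a triangle to the signed sum of its edges. For instance
  ∂[4,5,7] = [5,7] − [4,7] + [4,5],
  ∂[4,5,8] = [5,8] − [4,8] + [4,5].
The resulting 27×18 matrix has rank 17, and its Smith normal form has invariant factors (1,1,1,1,1,1,1,1,1,1,1,1,1,1,1,1,1).

Computing H_k = (kernel of ∂_k) / (image of ∂_{k+1}):

  H_0: rank C_0 − rank ∂_1 = 9 − 8 = 1, and the invariant factors of ∂_1 are all 1, so H_0 ≅ Z.

(K is a triangulation of the torus T^2.)

H_0 = Z.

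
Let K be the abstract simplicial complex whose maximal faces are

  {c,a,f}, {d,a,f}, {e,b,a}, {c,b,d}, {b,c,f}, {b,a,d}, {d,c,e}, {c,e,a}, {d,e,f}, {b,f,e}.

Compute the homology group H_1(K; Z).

Fix the vertex order a < b < c < d < e < f and write every simplex with vertices in increasing order. Then dim K = 2 and the simplices of K are:

  0-simplices (6): a, b, c, d, e, f
  1-simplices (15): ab, ac, ad, ae, af, bc, bd, be, bf, cd, ce, cf, de, df, ef
  2-simplices (10): abd, abe, ace, acf, adf, bcd, bcf, bef, cde, def

giving chain groups C_0 ≅ Z^6, C_1 ≅ Z^15, C_2 ≅ Z^10.

Boundary ∂_1: C_1 → C_0 sends each edge [p,q] (with p < q) to q − p.
The 6×15 boundary matrix has rank 5 and Smith normal form diag(1,1,1,1,1).

The boundary map ∂_2: C_2 → C_1 maps a triangle to the signed sum of its edges. For instance
  ∂adf = df − af + ad,
  ∂bcf = cf − bf + bc.
The resulting 15×10 matrix has rank 10, and its Smith normal form has invariant factors (1,1,1,1,1,1,1,1,1,2).

Reading off H_k = ker ∂_k / im ∂_{k+1}:

  H_1: rank ker ∂_1 − rank ∂_2 = (15 − 5) − 10 = 0, and ∂_2 has invariant factor 2 > 1, so H_1 = Z/2Z.

(K is a triangulation of the real projective plane RP^2.)

H_1 ≅ Z/2Z.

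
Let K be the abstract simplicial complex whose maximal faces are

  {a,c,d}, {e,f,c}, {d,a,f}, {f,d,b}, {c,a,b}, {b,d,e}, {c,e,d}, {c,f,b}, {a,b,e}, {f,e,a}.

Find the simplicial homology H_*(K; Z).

H_0 ≅ Z,  H_1 ≅ Z/2,  H_2 = 0.

Take the total order a < b < c < d < e < f on the vertex set. Then K (dimension 2) consists of the simplices:

  0-simplices (6): a, b, c, d, e, f
  1-simplices (15): ab, ac, ad, ae, af, bc, bd, be, bf, cd, ce, cf, de, df, ef
  2-simplices (10): abc, abe, acd, adf, aef, bcf, bde, bdf, cde, cef

giving chain groups C_0 ≅ Z^6, C_1 ≅ Z^15, C_2 ≅ Z^10.

The boundary map ∂_1: C_1 → C_0 maps an edge to its endpoints' difference, ∂[p,q] = q − p.
The resulting 6×15 matrix has rank 5, and its Smith normal form has invariant factors (1,1,1,1,1).

Boundary ∂_2: C_2 → C_1 sends each 2-simplex [p,q,r] to [q,r] − [p,r] + [p,q]. For instance
  ∂abc = bc − ac + ab,
  ∂aef = ef − af + ae.
As a 15×10 matrix over Z this has rank 10, with invariant factors (1,1,1,1,1,1,1,1,1,2).

Computing H_k = (kernel of ∂_k) / (image of ∂_{k+1}):

  H_0: rank C_0 − rank ∂_1 = 6 − 5 = 1, and the invariant factors of ∂_1 are all 1, so H_0 ≅ Z.
  H_1: rank ker ∂_1 − rank ∂_2 = (15 − 5) − 10 = 0, and ∂_2 has invariant factor 2 > 1, so H_1 ≅ Z/2.
  H_2: rank ker ∂_2 − rank ∂_3 = (10 − 10) − 0 = 0, and there is no ∂_3, so H_2 ≅ 0.

(K is a triangulation of the real projective plane RP^2.)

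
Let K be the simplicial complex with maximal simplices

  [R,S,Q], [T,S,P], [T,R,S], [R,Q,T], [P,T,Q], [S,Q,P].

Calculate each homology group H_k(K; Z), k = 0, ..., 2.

H_0 ≅ Z,  H_1 = 0,  H_2 ≅ Z.

Order the vertices as P < Q < R < S < T. Listing each simplex with vertices in this order, K has dimension 2 with simplices:

  0-simplices (5): P, Q, R, S, T
  1-simplices (9): PQ, PS, PT, QR, QS, QT, RS, RT, ST
  2-simplices (6): PQS, PQT, PST, QRS, QRT, RST

giving chain groups C_0 ≅ Z^5, C_1 ≅ Z^9, C_2 ≅ Z^6.

∂_1: C_1 → C_0 sends each edge [p,q] (with p < q) to q − p.
The resulting 5×9 matrix has rank 4, and its Smith normal form has invariant factors (1,1,1,1).

∂_2: C_2 → C_1 maps a triangle to the signed sum of its edges. For instance
  ∂QRS = RS − QS + QR,
  ∂PST = ST − PT + PS.
This gives a 9×6 integer matrix of rank 5; reducing to Smith normal form yields diagonal entries (1,1,1,1,1).

Computing H_k = (kernel of ∂_k) / (image of ∂_{k+1}):

  H_0: rank C_0 − rank ∂_1 = 5 − 4 = 1, and the invariant factors of ∂_1 are all 1, so H_0 ≅ Z.
  H_1: rank ker ∂_1 − rank ∂_2 = (9 − 4) − 5 = 0, and the invariant factors of ∂_2 are all 1, so H_1 ≅ 0.
  H_2: rank ker ∂_2 − rank ∂_3 = (6 − 5) − 0 = 1, and there is no ∂_3, so H_2 ≅ Z.

As a check, the Euler characteristic is 5 − 9 + 6 = 2, which agrees with 1 − 0 + 1 = 2.
(K is a triangulation of the 2-sphere S^2.)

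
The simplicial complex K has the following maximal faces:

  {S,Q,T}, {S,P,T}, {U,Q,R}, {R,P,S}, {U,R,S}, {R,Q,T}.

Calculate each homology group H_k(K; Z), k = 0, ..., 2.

Order the vertices as P < Q < R < S < T < U. Listing each simplex with vertices in this order, K has dimension 2 with simplices:

  0-simplices (6): P, Q, R, S, T, U
  1-simplices (12): PR, PS, PT, QR, QS, QT, QU, RS, RT, RU, ST, SU
  2-simplices (6): PRS, PST, QRT, QRU, QST, RSU

Hence C_0 ≅ Z^6, C_1 ≅ Z^12, C_2 ≅ Z^6.

The boundary map ∂_1: C_1 → C_0 sends each edge [p,q] (with p < q) to q − p.
The resulting 6×12 matrix has rank 5, and its Smith normal form has invariant factors (1,1,1,1,1).

The boundary map ∂_2: C_2 → C_1 sends each 2-simplex [p,q,r] to [q,r] − [p,r] + [p,q]. For instance
  ∂QST = ST − QT + QS,
  ∂QRU = RU − QU + QR.
The 12×6 boundary matrix has rank 6 and Smith normal form diag(1,1,1,1,1,1).

Now H_k = ker ∂_k / im ∂_{k+1}, so:

  H_0: rank C_0 − rank ∂_1 = 6 − 5 = 1, and the invariant factors of ∂_1 are all 1, so H_0 ≅ Z.
  H_1: rank ker ∂_1 − rank ∂_2 = (12 − 5) − 6 = 1, and the invariant factors of ∂_2 are all 1, so H_1 ≅ Z.
  H_2: rank ker ∂_2 − rank ∂_3 = (6 − 6) − 0 = 0, and there is no ∂_3, so H_2 ≅ 0.

As a check, the Euler characteristic is 6 − 12 + 6 = 0, which agrees with 1 − 1 + 0 = 0.
(K is a triangulation of the cylinder S^1 x I.)

H_0 = Z,  H_1 = Z,  H_2 = 0.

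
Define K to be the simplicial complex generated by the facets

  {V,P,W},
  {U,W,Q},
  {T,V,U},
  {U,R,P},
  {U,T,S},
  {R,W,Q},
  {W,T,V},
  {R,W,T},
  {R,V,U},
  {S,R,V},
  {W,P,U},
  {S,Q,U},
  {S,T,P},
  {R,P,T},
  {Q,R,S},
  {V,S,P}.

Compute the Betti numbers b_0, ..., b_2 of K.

b_0 = 1, b_1 = 2, b_2 = 1.

Take the total order P < Q < R < S < T < U < V < W on the vertex set. Then K (dimension 2) consists of the simplices:

  0-simplices (8): P, Q, R, S, T, U, V, W
  1-simplices (24): PR, PS, PT, PU, PV, PW, QR, QS, QU, QW, RS, RT, RU, RV, RW, ST, SU, SV, TU, TV, TW, UV, UW, VW
  2-simplices (16): PRT, PRU, PST, PSV, PUW, PVW, QRS, QRW, QSU, QUW, RSV, RTW, RUV, STU, TUV, TVW

Hence C_0 ≅ Z^8, C_1 ≅ Z^24, C_2 ≅ Z^16.

Boundary ∂_1: C_1 → C_0 maps an edge to its endpoints' difference, ∂[p,q] = q − p. For instance
  ∂RW = W − R.
As a 8×24 matrix over Z this has rank 7, with invariant factors (1,1,1,1,1,1,1).

∂_2: C_2 → C_1 sends each 2-simplex [p,q,r] to [q,r] − [p,r] + [p,q]. For instance
  ∂PUW = UW − PW + PU,
  ∂PRU = RU − PU + PR.
This gives a 24×16 integer matrix of rank 15; reducing to Smith normal form yields diagonal entries (1,1,1,1,1,1,1,1,1,1,1,1,1,1,1).

Reading off H_k = ker ∂_k / im ∂_{k+1}:

  H_0: rank C_0 − rank ∂_1 = 8 − 7 = 1, and the invariant factors of ∂_1 are all 1, so H_0 ≅ Z.
  H_1: rank ker ∂_1 − rank ∂_2 = (24 − 7) − 15 = 2, and the invariant factors of ∂_2 are all 1, so H_1 ≅ Z^2.
  H_2: rank ker ∂_2 − rank ∂_3 = (16 − 15) − 0 = 1, and there is no ∂_3, so H_2 ≅ Z.

(K is a triangulation of the torus T^2.)

Hence the Betti numbers are b_0 = 1, b_1 = 2, b_2 = 1.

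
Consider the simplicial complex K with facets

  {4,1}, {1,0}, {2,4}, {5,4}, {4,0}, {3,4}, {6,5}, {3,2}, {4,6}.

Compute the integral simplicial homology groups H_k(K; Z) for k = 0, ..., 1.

Order the vertices as 0 < 1 < 2 < 3 < 4 < 5 < 6. Listing each simplex with vertices in this order, K has dimension 1 with simplices:

  0-simplices (7): [0], [1], [2], [3], [4], [5], [6]
  1-simplices (9): [0,1], [0,4], [1,4], [2,3], [2,4], [3,4], [4,5], [4,6], [5,6]

giving chain groups C_0 ≅ Z^7, C_1 ≅ Z^9.

The boundary map ∂_1: C_1 → C_0 sends each edge [p,q] (with p < q) to q − p. For instance
  ∂[0,1] = [1] − [0].
As a 7×9 matrix over Z this has rank 6, with invariant factors (1,1,1,1,1,1).

From H_k ≅ ker(∂_k) / im(∂_{k+1}) we obtain:

  H_0: rank C_0 − rank ∂_1 = 7 − 6 = 1, and the invariant factors of ∂_1 are all 1, so H_0 ≅ Z.
  H_1: rank ker ∂_1 − rank ∂_2 = (9 − 6) − 0 = 3, and there is no ∂_2, so H_1 ≅ Z^3.

(K is a triangulation of a wedge of 3 circles.)

H_0 = Z,  H_1 = Z^3.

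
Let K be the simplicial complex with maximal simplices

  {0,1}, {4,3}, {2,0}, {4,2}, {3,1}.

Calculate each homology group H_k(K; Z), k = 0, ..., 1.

Take the total order 0 < 1 < 2 < 3 < 4 on the vertex set. Then K (dimension 1) consists of the simplices:

  0-simplices (5): [0], [1], [2], [3], [4]
  1-simplices (5): [0,1], [0,2], [1,3], [2,4], [3,4]

giving chain groups C_0 ≅ Z^5, C_1 ≅ Z^5.

∂_1: C_1 → C_0 maps an edge to its endpoints' difference, ∂[p,q] = q − p. For instance
  ∂[2,4] = [4] − [2].
The resulting 5×5 matrix has rank 4, and its Smith normal form has invariant factors (1,1,1,1).

Computing H_k = (kernel of ∂_k) / (image of ∂_{k+1}):

  H_0: rank C_0 − rank ∂_1 = 5 − 4 = 1, and the invariant factors of ∂_1 are all 1, so H_0 ≅ Z.
  H_1: rank ker ∂_1 − rank ∂_2 = (5 − 4) − 0 = 1, and there is no ∂_2, so H_1 ≅ Z.

H_0 = Z,  H_1 = Z.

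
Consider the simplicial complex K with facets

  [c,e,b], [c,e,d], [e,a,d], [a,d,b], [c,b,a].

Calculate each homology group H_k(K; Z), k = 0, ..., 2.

H_0 = Z,  H_1 = Z,  H_2 = 0.

K has 5 vertices, 10 edges, 5 triangles.
rank ∂_0 = 0, rank ∂_1 = 4 ⇒ b_0 = 5 − 0 − 4 = 1; all invariant factors of ∂_1 are 1 so no torsion. So H_0 ≅ Z.
rank ∂_1 = 4, rank ∂_2 = 5 ⇒ b_1 = 10 − 4 − 5 = 1; all invariant factors of ∂_2 are 1 so no torsion. So H_1 ≅ Z.
rank ∂_2 = 5, rank ∂_3 = 0 ⇒ b_2 = 5 − 5 − 0 = 0. So H_2 ≅ 0.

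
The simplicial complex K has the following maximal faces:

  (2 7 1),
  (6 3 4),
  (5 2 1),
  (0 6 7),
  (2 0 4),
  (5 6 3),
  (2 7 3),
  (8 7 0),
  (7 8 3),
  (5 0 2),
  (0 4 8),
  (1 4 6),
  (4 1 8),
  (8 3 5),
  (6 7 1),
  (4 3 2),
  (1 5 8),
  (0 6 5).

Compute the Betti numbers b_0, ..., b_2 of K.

b_0 = 1, b_1 = 2, b_2 = 1.

Fix the vertex order 0 < 1 < 2 < 3 < 4 < 5 < 6 < 7 < 8 and write every simplex with vertices in increasing order. Then dim K = 2 and the simplices of K are:

  0-simplices (9): [0], [1], [2], [3], [4], [5], [6], [7], [8]
  1-simplices (27): (27 of them)
  2-simplices (18): [0,2,4], [0,2,5], [0,4,8], [0,5,6], [0,6,7], [0,7,8], [1,2,5], [1,2,7], [1,4,6], [1,4,8], [1,5,8], [1,6,7], [2,3,4], [2,3,7], [3,4,6], [3,5,6], [3,5,8], [3,7,8]

so the chain groups are C_0 ≅ Z^9, C_1 ≅ Z^27, C_2 ≅ Z^18.

The boundary map ∂_1: C_1 → C_0 is given by ∂[p,q] = [q] − [p]. For instance
  ∂[3,5] = [5] − [3].
This gives a 9×27 integer matrix of rank 8; reducing to Smith normal form yields diagonal entries (1,1,1,1,1,1,1,1).

∂_2: C_2 → C_1 maps a triangle to the signed sum of its edges. For instance
  ∂[1,6,7] = [6,7] − [1,7] + [1,6],
  ∂[3,7,8] = [7,8] − [3,8] + [3,7].
This gives a 27×18 integer matrix of rank 17; reducing to Smith normal form yields diagonal entries (1,1,1,1,1,1,1,1,1,1,1,1,1,1,1,1,1).

From H_k ≅ ker(∂_k) / im(∂_{k+1}) we obtain:

  H_0: rank C_0 − rank ∂_1 = 9 − 8 = 1, and the invariant factors of ∂_1 are all 1, so H_0 ≅ Z.
  H_1: rank ker ∂_1 − rank ∂_2 = (27 − 8) − 17 = 2, and the invariant factors of ∂_2 are all 1, so H_1 ≅ Z^2.
  H_2: rank ker ∂_2 − rank ∂_3 = (18 − 17) − 0 = 1, and there is no ∂_3, so H_2 ≅ Z.

As a check, the Euler characteristic is 9 − 27 + 18 = 0, which agrees with 1 − 2 + 1 = 0.

Hence the Betti numbers are b_0 = 1, b_1 = 2, b_2 = 1.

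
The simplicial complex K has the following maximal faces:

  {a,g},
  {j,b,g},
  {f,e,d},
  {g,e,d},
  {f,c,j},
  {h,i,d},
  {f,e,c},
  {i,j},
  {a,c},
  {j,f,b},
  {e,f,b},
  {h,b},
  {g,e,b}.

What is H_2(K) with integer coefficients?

K has 10 vertices, 21 edges, 9 triangles.
rank ∂_2 = 9, rank ∂_3 = 0 ⇒ b_2 = 9 − 9 − 0 = 0. So H_2 = 0.

H_2 ≅ 0.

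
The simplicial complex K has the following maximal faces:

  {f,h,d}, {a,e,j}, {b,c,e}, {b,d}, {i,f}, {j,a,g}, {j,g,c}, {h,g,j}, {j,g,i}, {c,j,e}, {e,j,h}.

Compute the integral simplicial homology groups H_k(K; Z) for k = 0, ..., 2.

H_0 ≅ Z,  H_1 ≅ Z^2,  H_2 = 0.

Fix the vertex order a < b < c < d < e < f < g < h < i < j and write every simplex with vertices in increasing order. Then dim K = 2 and the simplices of K are:

  0-simplices (10): a, b, c, d, e, f, g, h, i, j
  1-simplices (20): ae, ag, aj, bc, bd, be, ce, cg, cj, df, dh, eh, ej, fh, fi, gh, gi, gj, hj, ij
  2-simplices (9): aej, agj, bce, cej, cgj, dfh, ehj, ghj, gij

giving chain groups C_0 ≅ Z^10, C_1 ≅ Z^20, C_2 ≅ Z^9.

Boundary ∂_1: C_1 → C_0 sends each edge [p,q] (with p < q) to q − p. For instance
  ∂cg = g − c.
The resulting 10×20 matrix has rank 9, and its Smith normal form has invariant factors (1,1,1,1,1,1,1,1,1).

∂_2: C_2 → C_1 acts by ∂[p,q,r] = [q,r] − [p,r] + [p,q]. For instance
  ∂bce = ce − be + bc,
  ∂gij = ij − gj + gi.
The resulting 20×9 matrix has rank 9, and its Smith normal form has invariant factors (1,1,1,1,1,1,1,1,1).

Now H_k = ker ∂_k / im ∂_{k+1}, so:

  H_0: rank C_0 − rank ∂_1 = 10 − 9 = 1, and the invariant factors of ∂_1 are all 1, so H_0 ≅ Z.
  H_1: rank ker ∂_1 − rank ∂_2 = (20 − 9) − 9 = 2, and the invariant factors of ∂_2 are all 1, so H_1 ≅ Z^2.
  H_2: rank ker ∂_2 − rank ∂_3 = (9 − 9) − 0 = 0, and there is no ∂_3, so H_2 ≅ 0.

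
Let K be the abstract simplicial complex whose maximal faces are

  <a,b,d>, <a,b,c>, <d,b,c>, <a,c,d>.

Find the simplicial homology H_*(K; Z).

K has 4 vertices, 6 edges, 4 triangles.
rank ∂_0 = 0, rank ∂_1 = 3 ⇒ b_0 = 4 − 0 − 3 = 1; all invariant factors of ∂_1 are 1 so no torsion. So H_0 = Z.
rank ∂_1 = 3, rank ∂_2 = 3 ⇒ b_1 = 6 − 3 − 3 = 0; all invariant factors of ∂_2 are 1 so no torsion. So H_1 = 0.
rank ∂_2 = 3, rank ∂_3 = 0 ⇒ b_2 = 4 − 3 − 0 = 1. So H_2 = Z.

H_0 ≅ Z,  H_1 = 0,  H_2 ≅ Z.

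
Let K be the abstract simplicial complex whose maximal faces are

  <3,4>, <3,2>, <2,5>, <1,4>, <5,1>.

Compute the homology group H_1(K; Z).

H_1 = Z.

K has 5 vertices, 5 edges.
rank ∂_1 = 4, rank ∂_2 = 0 ⇒ b_1 = 5 − 4 − 0 = 1. So H_1 ≅ Z.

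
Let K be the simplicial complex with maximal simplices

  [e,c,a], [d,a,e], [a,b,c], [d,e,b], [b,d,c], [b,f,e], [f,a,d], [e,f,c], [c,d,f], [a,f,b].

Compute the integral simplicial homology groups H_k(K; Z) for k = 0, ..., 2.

K has 6 vertices, 15 edges, 10 triangles.
rank ∂_0 = 0, rank ∂_1 = 5 ⇒ b_0 = 6 − 0 − 5 = 1; all invariant factors of ∂_1 are 1 so no torsion. So H_0 = Z.
rank ∂_1 = 5, rank ∂_2 = 10 ⇒ b_1 = 15 − 5 − 10 = 0; ∂_2 has invariant factor(s) [2] giving torsion. So H_1 = Z/2.
rank ∂_2 = 10, rank ∂_3 = 0 ⇒ b_2 = 10 − 10 − 0 = 0. So H_2 = 0.

H_0 = Z,  H_1 = Z/2,  H_2 = 0.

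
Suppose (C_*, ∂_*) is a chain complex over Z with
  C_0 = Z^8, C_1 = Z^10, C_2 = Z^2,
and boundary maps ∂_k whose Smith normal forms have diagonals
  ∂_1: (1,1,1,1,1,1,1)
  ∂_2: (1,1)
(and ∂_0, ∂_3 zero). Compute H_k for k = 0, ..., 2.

H_0 = Z,  H_1 = Z,  H_2 = 0.

H_0: b_0 = 8 − 0 − 7 = 1; torsion from ∂_1 factors > 1: none. So H_0 = Z.
H_1: b_1 = 10 − 7 − 2 = 1; torsion from ∂_2 factors > 1: none. So H_1 = Z.
H_2: b_2 = 2 − 2 − 0 = 0; torsion from ∂_3 factors > 1: none. So H_2 = 0.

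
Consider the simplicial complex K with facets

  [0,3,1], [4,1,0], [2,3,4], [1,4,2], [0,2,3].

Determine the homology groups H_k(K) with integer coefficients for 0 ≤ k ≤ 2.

H_0 = Z,  H_1 = Z,  H_2 = 0.

Fix the vertex order 0 < 1 < 2 < 3 < 4 and write every simplex with vertices in increasing order. Then dim K = 2 and the simplices of K are:

  0-simplices (5): [0], [1], [2], [3], [4]
  1-simplices (10): [0,1], [0,2], [0,3], [0,4], [1,2], [1,3], [1,4], [2,3], [2,4], [3,4]
  2-simplices (5): [0,1,3], [0,1,4], [0,2,3], [1,2,4], [2,3,4]

so the chain groups are C_0 ≅ Z^5, C_1 ≅ Z^10, C_2 ≅ Z^5.

The boundary map ∂_1: C_1 → C_0 sends each edge [p,q] (with p < q) to q − p. For instance
  ∂[1,4] = [4] − [1].
The 5×10 boundary matrix has rank 4 and Smith normal form diag(1,1,1,1).

∂_2: C_2 → C_1 maps a triangle to the signed sum of its edges. For instance
  ∂[2,3,4] = [3,4] − [2,4] + [2,3],
  ∂[0,1,3] = [1,3] − [0,3] + [0,1].
The resulting 10×5 matrix has rank 5, and its Smith normal form has invariant factors (1,1,1,1,1).

Computing H_k = (kernel of ∂_k) / (image of ∂_{k+1}):

  H_0: rank C_0 − rank ∂_1 = 5 − 4 = 1, and the invariant factors of ∂_1 are all 1, so H_0 ≅ Z.
  H_1: rank ker ∂_1 − rank ∂_2 = (10 − 4) − 5 = 1, and the invariant factors of ∂_2 are all 1, so H_1 ≅ Z.
  H_2: rank ker ∂_2 − rank ∂_3 = (5 − 5) − 0 = 0, and there is no ∂_3, so H_2 ≅ 0.

(K is a triangulation of the Möbius band.)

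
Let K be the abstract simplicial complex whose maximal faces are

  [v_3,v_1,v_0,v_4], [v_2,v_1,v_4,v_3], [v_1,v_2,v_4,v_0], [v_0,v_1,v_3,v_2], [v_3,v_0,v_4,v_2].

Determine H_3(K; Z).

Take the total order v_0 < v_1 < v_2 < v_3 < v_4 on the vertex set. Then K (dimension 3) consists of the simplices:

  0-simplices (5): [v_0], [v_1], [v_2], [v_3], [v_4]
  1-simplices (10): [v_0,v_1], [v_0,v_2], [v_0,v_3], [v_0,v_4], [v_1,v_2], [v_1,v_3], [v_1,v_4], [v_2,v_3], [v_2,v_4], [v_3,v_4]
  2-simplices (10): [v_0,v_1,v_2], [v_0,v_1,v_3], [v_0,v_1,v_4], [v_0,v_2,v_3], [v_0,v_2,v_4], [v_0,v_3,v_4], [v_1,v_2,v_3], [v_1,v_2,v_4], [v_1,v_3,v_4], [v_2,v_3,v_4]
  3-simplices (5): [v_0,v_1,v_2,v_3], [v_0,v_1,v_2,v_4], [v_0,v_1,v_3,v_4], [v_0,v_2,v_3,v_4], [v_1,v_2,v_3,v_4]

Hence C_0 ≅ Z^5, C_1 ≅ Z^10, C_2 ≅ Z^10, C_3 ≅ Z^5.

The boundary map ∂_1: C_1 → C_0 is given by ∂[p,q] = [q] − [p]. For instance
  ∂[v_0,v_4] = [v_4] − [v_0].
As a 5×10 matrix over Z this has rank 4, with invariant factors (1,1,1,1).

∂_2: C_2 → C_1 maps a triangle to the signed sum of its edges. For instance
  ∂[v_1,v_3,v_4] = [v_3,v_4] − [v_1,v_4] + [v_1,v_3],
  ∂[v_0,v_1,v_4] = [v_1,v_4] − [v_0,v_4] + [v_0,v_1].
The resulting 10×10 matrix has rank 6, and its Smith normal form has invariant factors (1,1,1,1,1,1).

∂_3: C_3 → C_2 sends each 3-simplex σ to the alternating sum Σ_i (−1)^i (σ with its i-th vertex removed). For instance
  ∂[v_0,v_1,v_3,v_4] = [v_1,v_3,v_4] − [v_0,v_3,v_4] + [v_0,v_1,v_4] − [v_0,v_1,v_3],
  ∂[v_1,v_2,v_3,v_4] = [v_2,v_3,v_4] − [v_1,v_3,v_4] + [v_1,v_2,v_4] − [v_1,v_2,v_3].
This gives a 10×5 integer matrix of rank 4; reducing to Smith normal form yields diagonal entries (1,1,1,1).

From H_k ≅ ker(∂_k) / im(∂_{k+1}) we obtain:

  H_3: rank ker ∂_3 − rank ∂_4 = (5 − 4) − 0 = 1, and there is no ∂_4, so H_3 = Z.

(K is a triangulation of the 3-sphere S^3.)

H_3 = Z.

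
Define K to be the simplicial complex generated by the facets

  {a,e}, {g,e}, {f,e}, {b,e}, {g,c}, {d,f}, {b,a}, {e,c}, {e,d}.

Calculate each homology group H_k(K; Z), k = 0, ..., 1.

H_0 ≅ Z,  H_1 ≅ Z^3.

Order the vertices as a < b < c < d < e < f < g. Listing each simplex with vertices in this order, K has dimension 1 with simplices:

  0-simplices (7): a, b, c, d, e, f, g
  1-simplices (9): ab, ae, be, ce, cg, de, df, ef, eg

Hence C_0 ≅ Z^7, C_1 ≅ Z^9.

∂_1: C_1 → C_0 sends each edge [p,q] (with p < q) to q − p. For instance
  ∂ce = e − c.
The resulting 7×9 matrix has rank 6, and its Smith normal form has invariant factors (1,1,1,1,1,1).

Now H_k = ker ∂_k / im ∂_{k+1}, so:

  H_0: rank C_0 − rank ∂_1 = 7 − 6 = 1, and the invariant factors of ∂_1 are all 1, so H_0 ≅ Z.
  H_1: rank ker ∂_1 − rank ∂_2 = (9 − 6) − 0 = 3, and there is no ∂_2, so H_1 ≅ Z^3.

As a check, the Euler characteristic is 7 − 9 = -2, which agrees with 1 − 3 = -2.
(K is a triangulation of a wedge of 3 circles.)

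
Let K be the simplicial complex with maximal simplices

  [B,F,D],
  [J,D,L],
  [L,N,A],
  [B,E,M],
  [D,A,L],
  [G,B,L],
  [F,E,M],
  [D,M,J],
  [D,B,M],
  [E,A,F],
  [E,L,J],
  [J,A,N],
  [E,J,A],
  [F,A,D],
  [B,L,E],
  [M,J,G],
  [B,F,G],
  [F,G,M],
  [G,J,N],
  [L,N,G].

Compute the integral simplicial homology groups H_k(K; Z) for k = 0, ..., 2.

Fix the vertex order A < B < D < E < F < G < J < L < M < N and write every simplex with vertices in increasing order. Then dim K = 2 and the simplices of K are:

  0-simplices (10): A, B, D, E, F, G, J, L, M, N
  1-simplices (30): AD, AE, AF, AJ, AL, AN, BD, BE, BF, BG, BL, BM, DF, DJ, DL, DM, EF, EJ, EL, EM, FG, FM, GJ, GL, GM, GN, JL, JM, JN, LN
  2-simplices (20): ADF, ADL, AEF, AEJ, AJN, ALN, BDF, BDM, BEL, BEM, BFG, BGL, DJL, DJM, EFM, EJL, FGM, GJM, GJN, GLN

giving chain groups C_0 ≅ Z^10, C_1 ≅ Z^30, C_2 ≅ Z^20.

∂_1: C_1 → C_0 is given by ∂[p,q] = [q] − [p].
As a 10×30 matrix over Z this has rank 9, with invariant factors (1,1,1,1,1,1,1,1,1).

∂_2: C_2 → C_1 acts by ∂[p,q,r] = [q,r] − [p,r] + [p,q]. For instance
  ∂ADL = DL − AL + AD,
  ∂GJM = JM − GM + GJ.
As a 30×20 matrix over Z this has rank 20, with invariant factors (1,1,1,1,1,1,1,1,1,1,1,1,1,1,1,1,1,1,1,2).

Computing H_k = (kernel of ∂_k) / (image of ∂_{k+1}):

  H_0: rank C_0 − rank ∂_1 = 10 − 9 = 1, and the invariant factors of ∂_1 are all 1, so H_0 = Z.
  H_1: rank ker ∂_1 − rank ∂_2 = (30 − 9) − 20 = 1, and ∂_2 has invariant factor 2 > 1, so H_1 = Z ⊕ Z_2.
  H_2: rank ker ∂_2 − rank ∂_3 = (20 − 20) − 0 = 0, and there is no ∂_3, so H_2 = 0.

As a check, the Euler characteristic is 10 − 30 + 20 = 0, which agrees with 1 − 1 + 0 = 0.
(K is a triangulation of the Klein bottle.)

H_0 = Z,  H_1 = Z ⊕ Z_2,  H_2 = 0.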